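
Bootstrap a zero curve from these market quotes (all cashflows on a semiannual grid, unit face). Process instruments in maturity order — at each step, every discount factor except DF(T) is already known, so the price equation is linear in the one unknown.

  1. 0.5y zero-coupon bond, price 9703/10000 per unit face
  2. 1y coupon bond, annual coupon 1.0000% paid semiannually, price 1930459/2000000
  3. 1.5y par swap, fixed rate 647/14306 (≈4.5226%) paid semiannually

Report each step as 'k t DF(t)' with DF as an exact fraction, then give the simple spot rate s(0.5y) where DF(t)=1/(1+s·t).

1 1/2 9703/10000
2 1 2389/2500
3 3/2 9353/10000
s(0.5y) = (1/(9703/10000) − 1)/(1/2) = 594/9703 ≈ 6.1218%

step 1 [0.5y] zero: DF = P = 9703/10000 ≈ 0.970300
step 2 [1y] bond c/2=1/200: DF=(1930459/2000000 − 1/200·(0.970300))/(1+1/200) = 2389/2500 ≈ 0.955600
step 3 [1.5y] swap r/2=647/28612: DF=(1 − 647/28612·(0.970300+0.955600))/(1+647/28612) = 9353/10000 ≈ 0.935300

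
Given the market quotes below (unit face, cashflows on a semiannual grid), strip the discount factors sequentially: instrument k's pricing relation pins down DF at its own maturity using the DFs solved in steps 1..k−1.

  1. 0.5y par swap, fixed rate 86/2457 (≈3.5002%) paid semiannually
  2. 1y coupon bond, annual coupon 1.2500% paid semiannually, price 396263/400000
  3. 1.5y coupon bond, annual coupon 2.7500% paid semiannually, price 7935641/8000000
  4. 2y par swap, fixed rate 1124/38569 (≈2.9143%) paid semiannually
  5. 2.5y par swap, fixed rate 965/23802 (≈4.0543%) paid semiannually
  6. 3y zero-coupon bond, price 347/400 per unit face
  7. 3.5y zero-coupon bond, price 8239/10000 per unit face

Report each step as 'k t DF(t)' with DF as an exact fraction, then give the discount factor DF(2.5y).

step 1 [0.5y] swap r/2=43/2457: DF=(1 − 43/2457·(0))/(1+43/2457) = 2457/2500 ≈ 0.982800
step 2 [1y] bond c/2=1/160: DF=(396263/400000 − 1/160·(0.982800))/(1+1/160) = 1223/1250 ≈ 0.978400
step 3 [1.5y] bond c/2=11/800: DF=(7935641/8000000 − 11/800·(0.982800+0.978400))/(1+11/800) = 9519/10000 ≈ 0.951900
step 4 [2y] swap r/2=562/38569: DF=(1 − 562/38569·(0.982800+0.978400+0.951900))/(1+562/38569) = 4719/5000 ≈ 0.943800
step 5 [2.5y] swap r/2=965/47604: DF=(1 − 965/47604·(0.982800+0.978400+0.951900+0.943800))/(1+965/47604) = 1807/2000 ≈ 0.903500
step 6 [3y] zero: DF = P = 347/400 ≈ 0.867500
step 7 [3.5y] zero: DF = P = 8239/10000 ≈ 0.823900

1 1/2 2457/2500
2 1 1223/1250
3 3/2 9519/10000
4 2 4719/5000
5 5/2 1807/2000
6 3 347/400
7 7/2 8239/10000
DF(2.5y) = 1807/2000 ≈ 0.903500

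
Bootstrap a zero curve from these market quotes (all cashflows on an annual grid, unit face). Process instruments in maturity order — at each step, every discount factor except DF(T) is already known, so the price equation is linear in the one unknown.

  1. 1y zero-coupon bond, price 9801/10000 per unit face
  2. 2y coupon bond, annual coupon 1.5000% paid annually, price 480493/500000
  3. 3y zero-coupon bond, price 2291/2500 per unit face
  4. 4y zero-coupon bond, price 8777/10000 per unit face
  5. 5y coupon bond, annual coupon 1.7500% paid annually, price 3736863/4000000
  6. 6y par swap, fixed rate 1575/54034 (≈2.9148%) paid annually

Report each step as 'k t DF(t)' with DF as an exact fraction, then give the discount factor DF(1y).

step 1 [1y] zero: DF = P = 9801/10000 ≈ 0.980100
step 2 [2y] bond c/1=3/200: DF=(480493/500000 − 3/200·(0.980100))/(1+3/200) = 9323/10000 ≈ 0.932300
step 3 [3y] zero: DF = P = 2291/2500 ≈ 0.916400
step 4 [4y] zero: DF = P = 8777/10000 ≈ 0.877700
step 5 [5y] bond c/1=7/400: DF=(3736863/4000000 − 7/400·(0.980100+0.932300+0.916400+0.877700))/(1+7/400) = 534/625 ≈ 0.854400
step 6 [6y] swap r/1=1575/54034: DF=(1 − 1575/54034·(0.980100+0.932300+0.916400+0.877700+0.854400))/(1+1575/54034) = 337/400 ≈ 0.842500

1 1 9801/10000
2 2 9323/10000
3 3 2291/2500
4 4 8777/10000
5 5 534/625
6 6 337/400
DF(1y) = 9801/10000 ≈ 0.980100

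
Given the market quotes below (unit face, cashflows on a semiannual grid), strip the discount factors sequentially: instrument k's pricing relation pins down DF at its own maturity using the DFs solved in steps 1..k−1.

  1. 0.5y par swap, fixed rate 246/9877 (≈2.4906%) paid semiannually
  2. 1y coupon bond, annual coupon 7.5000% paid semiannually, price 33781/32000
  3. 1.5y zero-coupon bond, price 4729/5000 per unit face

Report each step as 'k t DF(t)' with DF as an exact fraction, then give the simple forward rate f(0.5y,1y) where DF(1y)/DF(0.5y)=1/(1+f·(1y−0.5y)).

1 1/2 9877/10000
2 1 4909/5000
3 3/2 4729/5000
f(0.5y,1y) = ((9877/10000)/(4909/5000) − 1)/(1/2) = 59/4909 ≈ 1.2019%

step 1 [0.5y] swap r/2=123/9877: DF=(1 − 123/9877·(0))/(1+123/9877) = 9877/10000 ≈ 0.987700
step 2 [1y] bond c/2=3/80: DF=(33781/32000 − 3/80·(0.987700))/(1+3/80) = 4909/5000 ≈ 0.981800
step 3 [1.5y] zero: DF = P = 4729/5000 ≈ 0.945800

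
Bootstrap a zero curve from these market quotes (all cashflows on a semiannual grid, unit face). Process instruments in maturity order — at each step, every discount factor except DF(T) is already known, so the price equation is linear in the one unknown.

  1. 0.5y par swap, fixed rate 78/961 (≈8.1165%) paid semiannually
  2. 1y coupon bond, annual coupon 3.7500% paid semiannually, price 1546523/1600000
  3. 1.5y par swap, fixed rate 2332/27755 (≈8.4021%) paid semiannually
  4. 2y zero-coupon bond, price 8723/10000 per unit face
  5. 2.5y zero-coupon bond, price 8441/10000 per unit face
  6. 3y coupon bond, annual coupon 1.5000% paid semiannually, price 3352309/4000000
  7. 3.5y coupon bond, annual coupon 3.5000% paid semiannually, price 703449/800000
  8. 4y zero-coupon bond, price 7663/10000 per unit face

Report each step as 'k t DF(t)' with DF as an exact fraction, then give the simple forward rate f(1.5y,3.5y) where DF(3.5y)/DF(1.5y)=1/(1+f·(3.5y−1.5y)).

step 1 [0.5y] swap r/2=39/961: DF=(1 − 39/961·(0))/(1+39/961) = 961/1000 ≈ 0.961000
step 2 [1y] bond c/2=3/160: DF=(1546523/1600000 − 3/160·(0.961000))/(1+3/160) = 9311/10000 ≈ 0.931100
step 3 [1.5y] swap r/2=1166/27755: DF=(1 − 1166/27755·(0.961000+0.931100))/(1+1166/27755) = 4417/5000 ≈ 0.883400
step 4 [2y] zero: DF = P = 8723/10000 ≈ 0.872300
step 5 [2.5y] zero: DF = P = 8441/10000 ≈ 0.844100
step 6 [3y] bond c/2=3/400: DF=(3352309/4000000 − 3/400·(0.961000+0.931100+0.883400+0.872300+0.844100))/(1+3/400) = 499/625 ≈ 0.798400
step 7 [3.5y] bond c/2=7/400: DF=(703449/800000 − 7/400·(0.961000+0.931100+0.883400+0.872300+0.844100+0.798400))/(1+7/400) = 1933/2500 ≈ 0.773200
step 8 [4y] zero: DF = P = 7663/10000 ≈ 0.766300

1 1/2 961/1000
2 1 9311/10000
3 3/2 4417/5000
4 2 8723/10000
5 5/2 8441/10000
6 3 499/625
7 7/2 1933/2500
8 4 7663/10000
f(1.5y,3.5y) = ((4417/5000)/(1933/2500) − 1)/(2) = 551/7732 ≈ 7.1262%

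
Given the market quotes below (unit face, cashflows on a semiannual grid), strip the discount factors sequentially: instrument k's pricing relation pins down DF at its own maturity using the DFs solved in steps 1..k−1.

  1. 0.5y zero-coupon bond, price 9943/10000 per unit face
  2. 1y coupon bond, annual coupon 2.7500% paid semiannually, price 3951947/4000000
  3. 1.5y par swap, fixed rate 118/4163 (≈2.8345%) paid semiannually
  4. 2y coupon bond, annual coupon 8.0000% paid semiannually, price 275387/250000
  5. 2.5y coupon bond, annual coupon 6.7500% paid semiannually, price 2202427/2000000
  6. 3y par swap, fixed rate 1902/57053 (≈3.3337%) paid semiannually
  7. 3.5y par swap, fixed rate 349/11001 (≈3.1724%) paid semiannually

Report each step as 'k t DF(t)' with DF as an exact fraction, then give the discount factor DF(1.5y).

1 1/2 9943/10000
2 1 9611/10000
3 3/2 9587/10000
4 2 9471/10000
5 5/2 587/625
6 3 9049/10000
7 7/2 8953/10000
DF(1.5y) = 9587/10000 ≈ 0.958700

step 1 [0.5y] zero: DF = P = 9943/10000 ≈ 0.994300
step 2 [1y] bond c/2=11/800: DF=(3951947/4000000 − 11/800·(0.994300))/(1+11/800) = 9611/10000 ≈ 0.961100
step 3 [1.5y] swap r/2=59/4163: DF=(1 − 59/4163·(0.994300+0.961100))/(1+59/4163) = 9587/10000 ≈ 0.958700
step 4 [2y] bond c/2=1/25: DF=(275387/250000 − 1/25·(0.994300+0.961100+0.958700))/(1+1/25) = 9471/10000 ≈ 0.947100
step 5 [2.5y] bond c/2=27/800: DF=(2202427/2000000 − 27/800·(0.994300+0.961100+0.958700+0.947100))/(1+27/800) = 587/625 ≈ 0.939200
step 6 [3y] swap r/2=951/57053: DF=(1 − 951/57053·(0.994300+0.961100+0.958700+0.947100+0.939200))/(1+951/57053) = 9049/10000 ≈ 0.904900
step 7 [3.5y] swap r/2=349/22002: DF=(1 − 349/22002·(0.994300+0.961100+0.958700+0.947100+0.939200+0.904900))/(1+349/22002) = 8953/10000 ≈ 0.895300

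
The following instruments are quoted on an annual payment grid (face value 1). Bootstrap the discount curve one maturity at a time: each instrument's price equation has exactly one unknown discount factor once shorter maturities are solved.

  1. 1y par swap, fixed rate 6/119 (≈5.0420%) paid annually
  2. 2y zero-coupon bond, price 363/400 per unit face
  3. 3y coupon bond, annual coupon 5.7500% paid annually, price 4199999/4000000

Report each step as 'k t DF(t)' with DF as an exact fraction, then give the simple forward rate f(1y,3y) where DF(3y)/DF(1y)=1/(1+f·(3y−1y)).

1 1 119/125
2 2 363/400
3 3 4459/5000
f(1y,3y) = ((119/125)/(4459/5000) − 1)/(2) = 43/1274 ≈ 3.3752%

step 1 [1y] swap r/1=6/119: DF=(1 − 6/119·(0))/(1+6/119) = 119/125 ≈ 0.952000
step 2 [2y] zero: DF = P = 363/400 ≈ 0.907500
step 3 [3y] bond c/1=23/400: DF=(4199999/4000000 − 23/400·(0.952000+0.907500))/(1+23/400) = 4459/5000 ≈ 0.891800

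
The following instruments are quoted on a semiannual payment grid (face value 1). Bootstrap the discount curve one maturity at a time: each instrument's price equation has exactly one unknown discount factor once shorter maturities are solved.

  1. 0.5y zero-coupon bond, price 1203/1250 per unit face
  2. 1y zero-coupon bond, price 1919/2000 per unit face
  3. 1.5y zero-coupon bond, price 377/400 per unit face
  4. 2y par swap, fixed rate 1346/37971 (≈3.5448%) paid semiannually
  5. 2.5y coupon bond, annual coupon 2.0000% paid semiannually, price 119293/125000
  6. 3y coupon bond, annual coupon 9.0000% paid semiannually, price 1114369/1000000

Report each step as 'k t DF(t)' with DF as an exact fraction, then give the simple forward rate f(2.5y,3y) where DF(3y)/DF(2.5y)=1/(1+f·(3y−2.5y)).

1 1/2 1203/1250
2 1 1919/2000
3 3/2 377/400
4 2 9327/10000
5 5/2 9073/10000
6 3 4319/5000
f(2.5y,3y) = ((9073/10000)/(4319/5000) − 1)/(1/2) = 435/4319 ≈ 10.0718%

step 1 [0.5y] zero: DF = P = 1203/1250 ≈ 0.962400
step 2 [1y] zero: DF = P = 1919/2000 ≈ 0.959500
step 3 [1.5y] zero: DF = P = 377/400 ≈ 0.942500
step 4 [2y] swap r/2=673/37971: DF=(1 − 673/37971·(0.962400+0.959500+0.942500))/(1+673/37971) = 9327/10000 ≈ 0.932700
step 5 [2.5y] bond c/2=1/100: DF=(119293/125000 − 1/100·(0.962400+0.959500+0.942500+0.932700))/(1+1/100) = 9073/10000 ≈ 0.907300
step 6 [3y] bond c/2=9/200: DF=(1114369/1000000 − 9/200·(0.962400+0.959500+0.942500+0.932700+0.907300))/(1+9/200) = 4319/5000 ≈ 0.863800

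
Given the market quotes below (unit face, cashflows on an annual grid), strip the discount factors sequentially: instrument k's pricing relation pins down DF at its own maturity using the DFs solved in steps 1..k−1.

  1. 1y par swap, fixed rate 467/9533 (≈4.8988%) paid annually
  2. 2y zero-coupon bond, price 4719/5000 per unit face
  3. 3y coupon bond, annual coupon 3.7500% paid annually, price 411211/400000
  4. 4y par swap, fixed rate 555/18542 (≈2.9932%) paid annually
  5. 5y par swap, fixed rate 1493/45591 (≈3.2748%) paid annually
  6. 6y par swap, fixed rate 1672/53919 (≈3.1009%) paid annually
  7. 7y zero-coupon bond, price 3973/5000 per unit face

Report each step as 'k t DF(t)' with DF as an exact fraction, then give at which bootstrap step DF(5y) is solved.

step 1 [1y] swap r/1=467/9533: DF=(1 − 467/9533·(0))/(1+467/9533) = 9533/10000 ≈ 0.953300
step 2 [2y] zero: DF = P = 4719/5000 ≈ 0.943800
step 3 [3y] bond c/1=3/80: DF=(411211/400000 − 3/80·(0.953300+0.943800))/(1+3/80) = 9223/10000 ≈ 0.922300
step 4 [4y] swap r/1=555/18542: DF=(1 − 555/18542·(0.953300+0.943800+0.922300))/(1+555/18542) = 889/1000 ≈ 0.889000
step 5 [5y] swap r/1=1493/45591: DF=(1 − 1493/45591·(0.953300+0.943800+0.922300+0.889000))/(1+1493/45591) = 8507/10000 ≈ 0.850700
step 6 [6y] swap r/1=1672/53919: DF=(1 − 1672/53919·(0.953300+0.943800+0.922300+0.889000+0.850700))/(1+1672/53919) = 1041/1250 ≈ 0.832800
step 7 [7y] zero: DF = P = 3973/5000 ≈ 0.794600

1 1 9533/10000
2 2 4719/5000
3 3 9223/10000
4 4 889/1000
5 5 8507/10000
6 6 1041/1250
7 7 3973/5000
DF(5y) is solved at step 5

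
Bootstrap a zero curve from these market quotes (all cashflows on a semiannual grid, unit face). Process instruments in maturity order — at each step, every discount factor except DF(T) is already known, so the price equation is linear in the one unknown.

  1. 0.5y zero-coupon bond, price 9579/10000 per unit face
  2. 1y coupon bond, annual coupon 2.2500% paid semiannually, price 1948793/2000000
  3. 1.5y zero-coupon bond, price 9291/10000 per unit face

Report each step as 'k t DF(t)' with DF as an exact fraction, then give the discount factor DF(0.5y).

step 1 [0.5y] zero: DF = P = 9579/10000 ≈ 0.957900
step 2 [1y] bond c/2=9/800: DF=(1948793/2000000 − 9/800·(0.957900))/(1+9/800) = 9529/10000 ≈ 0.952900
step 3 [1.5y] zero: DF = P = 9291/10000 ≈ 0.929100

1 1/2 9579/10000
2 1 9529/10000
3 3/2 9291/10000
DF(0.5y) = 9579/10000 ≈ 0.957900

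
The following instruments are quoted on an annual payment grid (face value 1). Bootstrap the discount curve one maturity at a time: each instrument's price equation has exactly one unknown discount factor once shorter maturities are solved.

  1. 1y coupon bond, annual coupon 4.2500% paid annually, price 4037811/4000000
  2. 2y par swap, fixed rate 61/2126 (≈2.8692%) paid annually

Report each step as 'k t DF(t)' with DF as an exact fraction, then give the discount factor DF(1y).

step 1 [1y] bond c/1=17/400: DF=(4037811/4000000 − 17/400·(0))/(1+17/400) = 9683/10000 ≈ 0.968300
step 2 [2y] swap r/1=61/2126: DF=(1 − 61/2126·(0.968300))/(1+61/2126) = 9451/10000 ≈ 0.945100

1 1 9683/10000
2 2 9451/10000
DF(1y) = 9683/10000 ≈ 0.968300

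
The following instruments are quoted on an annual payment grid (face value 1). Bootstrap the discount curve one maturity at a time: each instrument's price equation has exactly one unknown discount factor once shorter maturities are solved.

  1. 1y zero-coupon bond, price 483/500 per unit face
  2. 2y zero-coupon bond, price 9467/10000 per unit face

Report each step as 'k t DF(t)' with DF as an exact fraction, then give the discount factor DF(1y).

step 1 [1y] zero: DF = P = 483/500 ≈ 0.966000
step 2 [2y] zero: DF = P = 9467/10000 ≈ 0.946700

1 1 483/500
2 2 9467/10000
DF(1y) = 483/500 ≈ 0.966000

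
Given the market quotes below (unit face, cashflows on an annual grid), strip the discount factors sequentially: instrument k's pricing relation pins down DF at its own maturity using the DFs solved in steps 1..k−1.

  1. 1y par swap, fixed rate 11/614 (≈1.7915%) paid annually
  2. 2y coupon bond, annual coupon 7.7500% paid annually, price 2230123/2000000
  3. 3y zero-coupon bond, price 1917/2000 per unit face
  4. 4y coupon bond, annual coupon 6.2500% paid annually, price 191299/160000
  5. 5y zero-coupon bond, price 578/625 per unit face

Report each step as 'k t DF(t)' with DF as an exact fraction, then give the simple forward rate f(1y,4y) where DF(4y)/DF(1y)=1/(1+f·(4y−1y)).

step 1 [1y] swap r/1=11/614: DF=(1 − 11/614·(0))/(1+11/614) = 614/625 ≈ 0.982400
step 2 [2y] bond c/1=31/400: DF=(2230123/2000000 − 31/400·(0.982400))/(1+31/400) = 4821/5000 ≈ 0.964200
step 3 [3y] zero: DF = P = 1917/2000 ≈ 0.958500
step 4 [4y] bond c/1=1/16: DF=(191299/160000 − 1/16·(0.982400+0.964200+0.958500))/(1+1/16) = 1193/1250 ≈ 0.954400
step 5 [5y] zero: DF = P = 578/625 ≈ 0.924800

1 1 614/625
2 2 4821/5000
3 3 1917/2000
4 4 1193/1250
5 5 578/625
f(1y,4y) = ((614/625)/(1193/1250) − 1)/(3) = 35/3579 ≈ 0.9779%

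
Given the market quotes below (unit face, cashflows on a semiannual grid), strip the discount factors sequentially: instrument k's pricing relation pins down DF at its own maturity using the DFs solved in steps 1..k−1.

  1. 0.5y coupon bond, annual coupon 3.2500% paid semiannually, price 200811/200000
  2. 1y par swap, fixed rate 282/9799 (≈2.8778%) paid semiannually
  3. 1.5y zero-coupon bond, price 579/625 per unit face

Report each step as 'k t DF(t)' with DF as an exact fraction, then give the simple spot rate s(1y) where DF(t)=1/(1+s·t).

1 1/2 247/250
2 1 4859/5000
3 3/2 579/625
s(1y) = (1/(4859/5000) − 1)/(1) = 141/4859 ≈ 2.9018%

step 1 [0.5y] bond c/2=13/800: DF=(200811/200000 − 13/800·(0))/(1+13/800) = 247/250 ≈ 0.988000
step 2 [1y] swap r/2=141/9799: DF=(1 − 141/9799·(0.988000))/(1+141/9799) = 4859/5000 ≈ 0.971800
step 3 [1.5y] zero: DF = P = 579/625 ≈ 0.926400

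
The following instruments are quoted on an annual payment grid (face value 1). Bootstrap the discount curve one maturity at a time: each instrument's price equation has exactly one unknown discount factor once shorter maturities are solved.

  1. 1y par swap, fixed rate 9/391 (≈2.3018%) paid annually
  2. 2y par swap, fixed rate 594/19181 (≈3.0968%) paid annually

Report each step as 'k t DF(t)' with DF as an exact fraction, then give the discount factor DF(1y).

1 1 391/400
2 2 4703/5000
DF(1y) = 391/400 ≈ 0.977500

step 1 [1y] swap r/1=9/391: DF=(1 − 9/391·(0))/(1+9/391) = 391/400 ≈ 0.977500
step 2 [2y] swap r/1=594/19181: DF=(1 − 594/19181·(0.977500))/(1+594/19181) = 4703/5000 ≈ 0.940600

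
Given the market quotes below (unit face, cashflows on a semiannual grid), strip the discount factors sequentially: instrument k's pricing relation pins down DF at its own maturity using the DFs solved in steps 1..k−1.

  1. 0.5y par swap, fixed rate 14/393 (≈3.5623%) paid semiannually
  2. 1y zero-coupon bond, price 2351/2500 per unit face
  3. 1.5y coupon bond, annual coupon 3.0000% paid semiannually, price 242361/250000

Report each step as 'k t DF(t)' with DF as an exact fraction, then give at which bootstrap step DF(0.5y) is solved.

step 1 [0.5y] swap r/2=7/393: DF=(1 − 7/393·(0))/(1+7/393) = 393/400 ≈ 0.982500
step 2 [1y] zero: DF = P = 2351/2500 ≈ 0.940400
step 3 [1.5y] bond c/2=3/200: DF=(242361/250000 − 3/200·(0.982500+0.940400))/(1+3/200) = 9267/10000 ≈ 0.926700

1 1/2 393/400
2 1 2351/2500
3 3/2 9267/10000
DF(0.5y) is solved at step 1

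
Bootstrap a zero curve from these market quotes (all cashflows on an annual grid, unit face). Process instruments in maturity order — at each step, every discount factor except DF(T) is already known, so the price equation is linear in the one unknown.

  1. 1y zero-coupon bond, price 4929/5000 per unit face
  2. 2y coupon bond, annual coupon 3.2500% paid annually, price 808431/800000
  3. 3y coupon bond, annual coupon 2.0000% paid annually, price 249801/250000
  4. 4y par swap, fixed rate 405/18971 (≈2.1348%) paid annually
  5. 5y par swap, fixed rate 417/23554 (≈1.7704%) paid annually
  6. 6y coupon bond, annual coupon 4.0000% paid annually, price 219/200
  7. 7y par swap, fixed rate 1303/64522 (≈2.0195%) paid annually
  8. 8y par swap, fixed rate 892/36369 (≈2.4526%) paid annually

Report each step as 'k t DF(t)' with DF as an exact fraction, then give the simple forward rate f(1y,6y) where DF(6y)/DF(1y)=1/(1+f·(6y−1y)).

step 1 [1y] zero: DF = P = 4929/5000 ≈ 0.985800
step 2 [2y] bond c/1=13/400: DF=(808431/800000 − 13/400·(0.985800))/(1+13/400) = 9477/10000 ≈ 0.947700
step 3 [3y] bond c/1=1/50: DF=(249801/250000 − 1/50·(0.985800+0.947700))/(1+1/50) = 9417/10000 ≈ 0.941700
step 4 [4y] swap r/1=405/18971: DF=(1 − 405/18971·(0.985800+0.947700+0.941700))/(1+405/18971) = 919/1000 ≈ 0.919000
step 5 [5y] swap r/1=417/23554: DF=(1 − 417/23554·(0.985800+0.947700+0.941700+0.919000))/(1+417/23554) = 4583/5000 ≈ 0.916600
step 6 [6y] bond c/1=1/25: DF=(219/200 − 1/25·(0.985800+0.947700+0.941700+0.919000+0.916600))/(1+1/25) = 8717/10000 ≈ 0.871700
step 7 [7y] swap r/1=1303/64522: DF=(1 − 1303/64522·(0.985800+0.947700+0.941700+0.919000+0.916600+0.871700))/(1+1303/64522) = 8697/10000 ≈ 0.869700
step 8 [8y] swap r/1=892/36369: DF=(1 − 892/36369·(0.985800+0.947700+0.941700+0.919000+0.916600+0.871700+0.869700))/(1+892/36369) = 1027/1250 ≈ 0.821600

1 1 4929/5000
2 2 9477/10000
3 3 9417/10000
4 4 919/1000
5 5 4583/5000
6 6 8717/10000
7 7 8697/10000
8 8 1027/1250
f(1y,6y) = ((4929/5000)/(8717/10000) − 1)/(5) = 1141/43585 ≈ 2.6179%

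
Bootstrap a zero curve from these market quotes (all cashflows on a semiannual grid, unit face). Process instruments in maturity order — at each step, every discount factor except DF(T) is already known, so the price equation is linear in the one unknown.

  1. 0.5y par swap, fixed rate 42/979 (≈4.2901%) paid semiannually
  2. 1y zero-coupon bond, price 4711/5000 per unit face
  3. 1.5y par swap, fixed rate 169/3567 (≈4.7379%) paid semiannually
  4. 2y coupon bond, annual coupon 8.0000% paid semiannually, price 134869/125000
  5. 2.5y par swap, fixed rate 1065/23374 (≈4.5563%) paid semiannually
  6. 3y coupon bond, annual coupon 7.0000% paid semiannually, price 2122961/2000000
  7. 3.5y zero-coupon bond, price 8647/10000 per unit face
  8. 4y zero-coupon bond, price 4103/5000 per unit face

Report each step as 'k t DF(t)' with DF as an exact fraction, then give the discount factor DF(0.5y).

1 1/2 979/1000
2 1 4711/5000
3 3/2 2331/2500
4 2 9277/10000
5 5/2 1787/2000
6 3 347/400
7 7/2 8647/10000
8 4 4103/5000
DF(0.5y) = 979/1000 ≈ 0.979000

step 1 [0.5y] swap r/2=21/979: DF=(1 − 21/979·(0))/(1+21/979) = 979/1000 ≈ 0.979000
step 2 [1y] zero: DF = P = 4711/5000 ≈ 0.942200
step 3 [1.5y] swap r/2=169/7134: DF=(1 − 169/7134·(0.979000+0.942200))/(1+169/7134) = 2331/2500 ≈ 0.932400
step 4 [2y] bond c/2=1/25: DF=(134869/125000 − 1/25·(0.979000+0.942200+0.932400))/(1+1/25) = 9277/10000 ≈ 0.927700
step 5 [2.5y] swap r/2=1065/46748: DF=(1 − 1065/46748·(0.979000+0.942200+0.932400+0.927700))/(1+1065/46748) = 1787/2000 ≈ 0.893500
step 6 [3y] bond c/2=7/200: DF=(2122961/2000000 − 7/200·(0.979000+0.942200+0.932400+0.927700+0.893500))/(1+7/200) = 347/400 ≈ 0.867500
step 7 [3.5y] zero: DF = P = 8647/10000 ≈ 0.864700
step 8 [4y] zero: DF = P = 4103/5000 ≈ 0.820600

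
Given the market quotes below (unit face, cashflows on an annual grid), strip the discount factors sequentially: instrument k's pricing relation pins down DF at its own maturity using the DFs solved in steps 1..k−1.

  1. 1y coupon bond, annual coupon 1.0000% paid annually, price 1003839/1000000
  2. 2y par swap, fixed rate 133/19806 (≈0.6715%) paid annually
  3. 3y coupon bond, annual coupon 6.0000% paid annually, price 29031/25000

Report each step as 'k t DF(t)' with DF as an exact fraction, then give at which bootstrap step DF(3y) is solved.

1 1 9939/10000
2 2 9867/10000
3 3 4917/5000
DF(3y) is solved at step 3

step 1 [1y] bond c/1=1/100: DF=(1003839/1000000 − 1/100·(0))/(1+1/100) = 9939/10000 ≈ 0.993900
step 2 [2y] swap r/1=133/19806: DF=(1 − 133/19806·(0.993900))/(1+133/19806) = 9867/10000 ≈ 0.986700
step 3 [3y] bond c/1=3/50: DF=(29031/25000 − 3/50·(0.993900+0.986700))/(1+3/50) = 4917/5000 ≈ 0.983400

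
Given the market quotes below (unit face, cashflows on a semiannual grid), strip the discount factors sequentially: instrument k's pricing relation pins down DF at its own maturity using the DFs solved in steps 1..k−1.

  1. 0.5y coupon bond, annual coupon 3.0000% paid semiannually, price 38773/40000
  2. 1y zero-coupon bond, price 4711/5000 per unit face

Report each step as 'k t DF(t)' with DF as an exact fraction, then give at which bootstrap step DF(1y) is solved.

1 1/2 191/200
2 1 4711/5000
DF(1y) is solved at step 2

step 1 [0.5y] bond c/2=3/200: DF=(38773/40000 − 3/200·(0))/(1+3/200) = 191/200 ≈ 0.955000
step 2 [1y] zero: DF = P = 4711/5000 ≈ 0.942200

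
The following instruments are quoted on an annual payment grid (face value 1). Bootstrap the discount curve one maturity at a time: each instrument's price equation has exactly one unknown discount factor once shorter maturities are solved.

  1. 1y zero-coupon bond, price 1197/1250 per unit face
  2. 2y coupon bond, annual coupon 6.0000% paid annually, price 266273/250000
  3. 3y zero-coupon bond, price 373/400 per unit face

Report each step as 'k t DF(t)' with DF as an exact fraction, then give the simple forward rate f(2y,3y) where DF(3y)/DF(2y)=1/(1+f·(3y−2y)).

1 1 1197/1250
2 2 4753/5000
3 3 373/400
f(2y,3y) = ((4753/5000)/(373/400) − 1)/(1) = 181/9325 ≈ 1.9410%

step 1 [1y] zero: DF = P = 1197/1250 ≈ 0.957600
step 2 [2y] bond c/1=3/50: DF=(266273/250000 − 3/50·(0.957600))/(1+3/50) = 4753/5000 ≈ 0.950600
step 3 [3y] zero: DF = P = 373/400 ≈ 0.932500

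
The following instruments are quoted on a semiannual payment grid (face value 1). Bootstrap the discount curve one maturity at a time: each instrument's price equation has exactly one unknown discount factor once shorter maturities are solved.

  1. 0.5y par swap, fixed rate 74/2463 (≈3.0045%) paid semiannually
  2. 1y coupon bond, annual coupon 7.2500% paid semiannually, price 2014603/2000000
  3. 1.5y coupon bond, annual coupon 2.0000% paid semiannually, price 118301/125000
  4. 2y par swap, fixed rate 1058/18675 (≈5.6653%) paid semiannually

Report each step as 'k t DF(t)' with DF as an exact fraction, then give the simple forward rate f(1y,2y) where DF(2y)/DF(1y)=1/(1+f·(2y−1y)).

step 1 [0.5y] swap r/2=37/2463: DF=(1 − 37/2463·(0))/(1+37/2463) = 2463/2500 ≈ 0.985200
step 2 [1y] bond c/2=29/800: DF=(2014603/2000000 − 29/800·(0.985200))/(1+29/800) = 586/625 ≈ 0.937600
step 3 [1.5y] bond c/2=1/100: DF=(118301/125000 − 1/100·(0.985200+0.937600))/(1+1/100) = 459/500 ≈ 0.918000
step 4 [2y] swap r/2=529/18675: DF=(1 − 529/18675·(0.985200+0.937600+0.918000))/(1+529/18675) = 4471/5000 ≈ 0.894200

1 1/2 2463/2500
2 1 586/625
3 3/2 459/500
4 2 4471/5000
f(1y,2y) = ((586/625)/(4471/5000) − 1)/(1) = 217/4471 ≈ 4.8535%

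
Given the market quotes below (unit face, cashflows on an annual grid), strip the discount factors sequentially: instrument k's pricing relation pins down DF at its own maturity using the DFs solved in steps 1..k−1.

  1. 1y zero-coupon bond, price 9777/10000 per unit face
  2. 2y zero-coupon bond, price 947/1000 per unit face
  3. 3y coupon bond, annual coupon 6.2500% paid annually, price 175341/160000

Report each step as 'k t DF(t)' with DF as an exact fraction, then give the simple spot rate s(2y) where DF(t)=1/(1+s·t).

step 1 [1y] zero: DF = P = 9777/10000 ≈ 0.977700
step 2 [2y] zero: DF = P = 947/1000 ≈ 0.947000
step 3 [3y] bond c/1=1/16: DF=(175341/160000 − 1/16·(0.977700+0.947000))/(1+1/16) = 4591/5000 ≈ 0.918200

1 1 9777/10000
2 2 947/1000
3 3 4591/5000
s(2y) = (1/(947/1000) − 1)/(2) = 53/1894 ≈ 2.7983%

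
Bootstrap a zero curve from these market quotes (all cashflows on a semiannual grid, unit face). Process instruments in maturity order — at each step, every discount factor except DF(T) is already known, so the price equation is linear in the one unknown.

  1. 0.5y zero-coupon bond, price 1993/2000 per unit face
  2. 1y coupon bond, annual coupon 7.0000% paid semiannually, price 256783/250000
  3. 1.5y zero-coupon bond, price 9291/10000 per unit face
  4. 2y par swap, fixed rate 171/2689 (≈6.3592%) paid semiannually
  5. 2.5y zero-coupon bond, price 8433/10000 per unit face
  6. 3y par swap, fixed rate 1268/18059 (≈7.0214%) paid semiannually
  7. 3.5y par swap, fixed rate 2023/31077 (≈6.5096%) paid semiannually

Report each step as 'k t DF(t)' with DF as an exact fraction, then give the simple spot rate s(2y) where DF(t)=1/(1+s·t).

1 1/2 1993/2000
2 1 9587/10000
3 3/2 9291/10000
4 2 8803/10000
5 5/2 8433/10000
6 3 4049/5000
7 7/2 7977/10000
s(2y) = (1/(8803/10000) − 1)/(2) = 1197/17606 ≈ 6.7988%

step 1 [0.5y] zero: DF = P = 1993/2000 ≈ 0.996500
step 2 [1y] bond c/2=7/200: DF=(256783/250000 − 7/200·(0.996500))/(1+7/200) = 9587/10000 ≈ 0.958700
step 3 [1.5y] zero: DF = P = 9291/10000 ≈ 0.929100
step 4 [2y] swap r/2=171/5378: DF=(1 − 171/5378·(0.996500+0.958700+0.929100))/(1+171/5378) = 8803/10000 ≈ 0.880300
step 5 [2.5y] zero: DF = P = 8433/10000 ≈ 0.843300
step 6 [3y] swap r/2=634/18059: DF=(1 − 634/18059·(0.996500+0.958700+0.929100+0.880300+0.843300))/(1+634/18059) = 4049/5000 ≈ 0.809800
step 7 [3.5y] swap r/2=2023/62154: DF=(1 − 2023/62154·(0.996500+0.958700+0.929100+0.880300+0.843300+0.809800))/(1+2023/62154) = 7977/10000 ≈ 0.797700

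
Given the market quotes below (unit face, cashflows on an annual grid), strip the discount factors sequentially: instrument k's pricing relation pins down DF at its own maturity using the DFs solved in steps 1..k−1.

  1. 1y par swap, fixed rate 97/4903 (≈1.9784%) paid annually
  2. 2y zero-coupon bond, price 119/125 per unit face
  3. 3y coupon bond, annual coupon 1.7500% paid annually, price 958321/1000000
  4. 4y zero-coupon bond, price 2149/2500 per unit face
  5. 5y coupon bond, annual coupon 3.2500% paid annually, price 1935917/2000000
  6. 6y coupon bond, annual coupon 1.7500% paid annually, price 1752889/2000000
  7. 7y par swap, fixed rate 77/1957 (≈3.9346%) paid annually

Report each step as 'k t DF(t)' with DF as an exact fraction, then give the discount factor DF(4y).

1 1 4903/5000
2 2 119/125
3 3 4543/5000
4 4 2149/2500
5 5 821/1000
6 6 1959/2500
7 7 7613/10000
DF(4y) = 2149/2500 ≈ 0.859600

step 1 [1y] swap r/1=97/4903: DF=(1 − 97/4903·(0))/(1+97/4903) = 4903/5000 ≈ 0.980600
step 2 [2y] zero: DF = P = 119/125 ≈ 0.952000
step 3 [3y] bond c/1=7/400: DF=(958321/1000000 − 7/400·(0.980600+0.952000))/(1+7/400) = 4543/5000 ≈ 0.908600
step 4 [4y] zero: DF = P = 2149/2500 ≈ 0.859600
step 5 [5y] bond c/1=13/400: DF=(1935917/2000000 − 13/400·(0.980600+0.952000+0.908600+0.859600))/(1+13/400) = 821/1000 ≈ 0.821000
step 6 [6y] bond c/1=7/400: DF=(1752889/2000000 − 7/400·(0.980600+0.952000+0.908600+0.859600+0.821000))/(1+7/400) = 1959/2500 ≈ 0.783600
step 7 [7y] swap r/1=77/1957: DF=(1 − 77/1957·(0.980600+0.952000+0.908600+0.859600+0.821000+0.783600))/(1+77/1957) = 7613/10000 ≈ 0.761300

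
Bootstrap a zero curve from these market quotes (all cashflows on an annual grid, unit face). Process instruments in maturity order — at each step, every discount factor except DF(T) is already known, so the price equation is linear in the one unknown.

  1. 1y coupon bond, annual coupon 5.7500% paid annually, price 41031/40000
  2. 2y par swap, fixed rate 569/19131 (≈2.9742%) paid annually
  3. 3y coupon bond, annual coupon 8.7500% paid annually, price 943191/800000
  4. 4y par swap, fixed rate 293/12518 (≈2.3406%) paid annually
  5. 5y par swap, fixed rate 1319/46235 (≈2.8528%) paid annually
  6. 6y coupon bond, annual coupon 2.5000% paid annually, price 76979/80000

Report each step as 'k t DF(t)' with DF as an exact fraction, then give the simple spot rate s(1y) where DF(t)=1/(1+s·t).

step 1 [1y] bond c/1=23/400: DF=(41031/40000 − 23/400·(0))/(1+23/400) = 97/100 ≈ 0.970000
step 2 [2y] swap r/1=569/19131: DF=(1 − 569/19131·(0.970000))/(1+569/19131) = 9431/10000 ≈ 0.943100
step 3 [3y] bond c/1=7/80: DF=(943191/800000 − 7/80·(0.970000+0.943100))/(1+7/80) = 4651/5000 ≈ 0.930200
step 4 [4y] swap r/1=293/12518: DF=(1 − 293/12518·(0.970000+0.943100+0.930200))/(1+293/12518) = 9121/10000 ≈ 0.912100
step 5 [5y] swap r/1=1319/46235: DF=(1 − 1319/46235·(0.970000+0.943100+0.930200+0.912100))/(1+1319/46235) = 8681/10000 ≈ 0.868100
step 6 [6y] bond c/1=1/40: DF=(76979/80000 − 1/40·(0.970000+0.943100+0.930200+0.912100+0.868100))/(1+1/40) = 413/500 ≈ 0.826000

1 1 97/100
2 2 9431/10000
3 3 4651/5000
4 4 9121/10000
5 5 8681/10000
6 6 413/500
s(1y) = (1/(97/100) − 1)/(1) = 3/97 ≈ 3.0928%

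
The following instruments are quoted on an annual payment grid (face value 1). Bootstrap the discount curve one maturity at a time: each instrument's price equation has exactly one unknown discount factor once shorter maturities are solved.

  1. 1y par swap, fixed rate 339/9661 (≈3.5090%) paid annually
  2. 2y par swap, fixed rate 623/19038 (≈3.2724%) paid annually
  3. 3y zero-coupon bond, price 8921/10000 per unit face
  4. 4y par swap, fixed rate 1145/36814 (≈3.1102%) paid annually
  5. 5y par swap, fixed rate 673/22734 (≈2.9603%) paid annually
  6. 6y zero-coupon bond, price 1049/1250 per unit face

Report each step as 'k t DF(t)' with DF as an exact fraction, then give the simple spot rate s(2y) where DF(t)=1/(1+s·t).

step 1 [1y] swap r/1=339/9661: DF=(1 − 339/9661·(0))/(1+339/9661) = 9661/10000 ≈ 0.966100
step 2 [2y] swap r/1=623/19038: DF=(1 − 623/19038·(0.966100))/(1+623/19038) = 9377/10000 ≈ 0.937700
step 3 [3y] zero: DF = P = 8921/10000 ≈ 0.892100
step 4 [4y] swap r/1=1145/36814: DF=(1 − 1145/36814·(0.966100+0.937700+0.892100))/(1+1145/36814) = 1771/2000 ≈ 0.885500
step 5 [5y] swap r/1=673/22734: DF=(1 − 673/22734·(0.966100+0.937700+0.892100+0.885500))/(1+673/22734) = 4327/5000 ≈ 0.865400
step 6 [6y] zero: DF = P = 1049/1250 ≈ 0.839200

1 1 9661/10000
2 2 9377/10000
3 3 8921/10000
4 4 1771/2000
5 5 4327/5000
6 6 1049/1250
s(2y) = (1/(9377/10000) − 1)/(2) = 623/18754 ≈ 3.3220%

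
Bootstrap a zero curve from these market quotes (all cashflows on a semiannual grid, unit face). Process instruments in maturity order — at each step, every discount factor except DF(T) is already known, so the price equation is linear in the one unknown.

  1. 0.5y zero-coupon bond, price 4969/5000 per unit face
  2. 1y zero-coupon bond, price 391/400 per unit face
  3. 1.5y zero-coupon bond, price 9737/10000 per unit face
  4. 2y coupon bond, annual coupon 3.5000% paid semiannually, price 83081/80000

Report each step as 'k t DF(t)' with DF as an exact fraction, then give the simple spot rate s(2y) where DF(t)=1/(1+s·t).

step 1 [0.5y] zero: DF = P = 4969/5000 ≈ 0.993800
step 2 [1y] zero: DF = P = 391/400 ≈ 0.977500
step 3 [1.5y] zero: DF = P = 9737/10000 ≈ 0.973700
step 4 [2y] bond c/2=7/400: DF=(83081/80000 − 7/400·(0.993800+0.977500+0.973700))/(1+7/400) = 97/100 ≈ 0.970000

1 1/2 4969/5000
2 1 391/400
3 3/2 9737/10000
4 2 97/100
s(2y) = (1/(97/100) − 1)/(2) = 3/194 ≈ 1.5464%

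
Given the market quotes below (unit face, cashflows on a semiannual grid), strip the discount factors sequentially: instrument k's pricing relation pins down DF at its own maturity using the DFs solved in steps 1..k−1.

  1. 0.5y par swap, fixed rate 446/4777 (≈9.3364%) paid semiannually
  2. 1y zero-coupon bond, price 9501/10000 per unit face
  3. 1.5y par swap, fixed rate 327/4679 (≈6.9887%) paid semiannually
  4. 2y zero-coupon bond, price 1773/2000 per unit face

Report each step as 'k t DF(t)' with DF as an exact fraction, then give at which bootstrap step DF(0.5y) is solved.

step 1 [0.5y] swap r/2=223/4777: DF=(1 − 223/4777·(0))/(1+223/4777) = 4777/5000 ≈ 0.955400
step 2 [1y] zero: DF = P = 9501/10000 ≈ 0.950100
step 3 [1.5y] swap r/2=327/9358: DF=(1 − 327/9358·(0.955400+0.950100))/(1+327/9358) = 9019/10000 ≈ 0.901900
step 4 [2y] zero: DF = P = 1773/2000 ≈ 0.886500

1 1/2 4777/5000
2 1 9501/10000
3 3/2 9019/10000
4 2 1773/2000
DF(0.5y) is solved at step 1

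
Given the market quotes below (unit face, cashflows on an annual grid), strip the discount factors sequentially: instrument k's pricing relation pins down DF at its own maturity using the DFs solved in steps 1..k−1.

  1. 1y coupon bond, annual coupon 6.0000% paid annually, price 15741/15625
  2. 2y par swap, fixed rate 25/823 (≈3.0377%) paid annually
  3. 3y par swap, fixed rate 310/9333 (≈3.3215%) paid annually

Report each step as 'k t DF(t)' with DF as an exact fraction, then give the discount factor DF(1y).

1 1 594/625
2 2 377/400
3 3 907/1000
DF(1y) = 594/625 ≈ 0.950400

step 1 [1y] bond c/1=3/50: DF=(15741/15625 − 3/50·(0))/(1+3/50) = 594/625 ≈ 0.950400
step 2 [2y] swap r/1=25/823: DF=(1 − 25/823·(0.950400))/(1+25/823) = 377/400 ≈ 0.942500
step 3 [3y] swap r/1=310/9333: DF=(1 − 310/9333·(0.950400+0.942500))/(1+310/9333) = 907/1000 ≈ 0.907000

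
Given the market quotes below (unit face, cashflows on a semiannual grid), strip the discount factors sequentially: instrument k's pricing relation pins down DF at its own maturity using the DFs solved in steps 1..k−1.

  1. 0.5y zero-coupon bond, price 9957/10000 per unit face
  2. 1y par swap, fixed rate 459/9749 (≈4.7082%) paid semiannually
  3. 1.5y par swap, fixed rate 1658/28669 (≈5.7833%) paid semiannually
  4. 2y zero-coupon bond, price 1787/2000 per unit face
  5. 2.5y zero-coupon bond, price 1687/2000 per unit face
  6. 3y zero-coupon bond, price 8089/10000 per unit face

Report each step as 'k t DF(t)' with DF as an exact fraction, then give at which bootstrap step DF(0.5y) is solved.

step 1 [0.5y] zero: DF = P = 9957/10000 ≈ 0.995700
step 2 [1y] swap r/2=459/19498: DF=(1 − 459/19498·(0.995700))/(1+459/19498) = 9541/10000 ≈ 0.954100
step 3 [1.5y] swap r/2=829/28669: DF=(1 − 829/28669·(0.995700+0.954100))/(1+829/28669) = 9171/10000 ≈ 0.917100
step 4 [2y] zero: DF = P = 1787/2000 ≈ 0.893500
step 5 [2.5y] zero: DF = P = 1687/2000 ≈ 0.843500
step 6 [3y] zero: DF = P = 8089/10000 ≈ 0.808900

1 1/2 9957/10000
2 1 9541/10000
3 3/2 9171/10000
4 2 1787/2000
5 5/2 1687/2000
6 3 8089/10000
DF(0.5y) is solved at step 1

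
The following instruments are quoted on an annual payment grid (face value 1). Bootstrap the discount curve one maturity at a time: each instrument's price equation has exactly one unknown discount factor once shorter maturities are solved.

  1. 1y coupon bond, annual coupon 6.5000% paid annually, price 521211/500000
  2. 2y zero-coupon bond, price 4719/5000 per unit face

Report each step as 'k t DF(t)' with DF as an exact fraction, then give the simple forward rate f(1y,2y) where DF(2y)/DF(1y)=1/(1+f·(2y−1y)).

step 1 [1y] bond c/1=13/200: DF=(521211/500000 − 13/200·(0))/(1+13/200) = 2447/2500 ≈ 0.978800
step 2 [2y] zero: DF = P = 4719/5000 ≈ 0.943800

1 1 2447/2500
2 2 4719/5000
f(1y,2y) = ((2447/2500)/(4719/5000) − 1)/(1) = 175/4719 ≈ 3.7084%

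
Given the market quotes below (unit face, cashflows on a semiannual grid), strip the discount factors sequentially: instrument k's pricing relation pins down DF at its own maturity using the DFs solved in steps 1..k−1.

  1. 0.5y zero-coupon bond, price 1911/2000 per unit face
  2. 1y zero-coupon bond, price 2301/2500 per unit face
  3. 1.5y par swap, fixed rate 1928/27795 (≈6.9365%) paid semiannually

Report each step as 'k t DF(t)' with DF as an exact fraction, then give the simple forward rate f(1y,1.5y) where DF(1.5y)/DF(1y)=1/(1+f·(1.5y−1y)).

step 1 [0.5y] zero: DF = P = 1911/2000 ≈ 0.955500
step 2 [1y] zero: DF = P = 2301/2500 ≈ 0.920400
step 3 [1.5y] swap r/2=964/27795: DF=(1 − 964/27795·(0.955500+0.920400))/(1+964/27795) = 2259/2500 ≈ 0.903600

1 1/2 1911/2000
2 1 2301/2500
3 3/2 2259/2500
f(1y,1.5y) = ((2301/2500)/(2259/2500) − 1)/(1/2) = 28/753 ≈ 3.7185%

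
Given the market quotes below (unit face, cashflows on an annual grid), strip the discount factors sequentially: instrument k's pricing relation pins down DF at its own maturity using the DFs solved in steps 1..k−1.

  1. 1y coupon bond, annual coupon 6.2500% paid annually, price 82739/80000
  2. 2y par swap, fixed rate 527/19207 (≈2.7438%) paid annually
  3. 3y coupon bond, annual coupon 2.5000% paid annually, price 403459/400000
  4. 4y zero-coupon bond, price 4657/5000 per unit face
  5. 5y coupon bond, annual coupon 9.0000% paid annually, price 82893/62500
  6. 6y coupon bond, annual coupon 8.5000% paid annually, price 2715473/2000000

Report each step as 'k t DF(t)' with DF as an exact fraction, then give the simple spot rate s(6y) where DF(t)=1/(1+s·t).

step 1 [1y] bond c/1=1/16: DF=(82739/80000 − 1/16·(0))/(1+1/16) = 4867/5000 ≈ 0.973400
step 2 [2y] swap r/1=527/19207: DF=(1 − 527/19207·(0.973400))/(1+527/19207) = 9473/10000 ≈ 0.947300
step 3 [3y] bond c/1=1/40: DF=(403459/400000 − 1/40·(0.973400+0.947300))/(1+1/40) = 2343/2500 ≈ 0.937200
step 4 [4y] zero: DF = P = 4657/5000 ≈ 0.931400
step 5 [5y] bond c/1=9/100: DF=(82893/62500 − 9/100·(0.973400+0.947300+0.937200+0.931400))/(1+9/100) = 9039/10000 ≈ 0.903900
step 6 [6y] bond c/1=17/200: DF=(2715473/2000000 − 17/200·(0.973400+0.947300+0.937200+0.931400+0.903900))/(1+17/200) = 8837/10000 ≈ 0.883700

1 1 4867/5000
2 2 9473/10000
3 3 2343/2500
4 4 4657/5000
5 5 9039/10000
6 6 8837/10000
s(6y) = (1/(8837/10000) − 1)/(6) = 1163/53022 ≈ 2.1934%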